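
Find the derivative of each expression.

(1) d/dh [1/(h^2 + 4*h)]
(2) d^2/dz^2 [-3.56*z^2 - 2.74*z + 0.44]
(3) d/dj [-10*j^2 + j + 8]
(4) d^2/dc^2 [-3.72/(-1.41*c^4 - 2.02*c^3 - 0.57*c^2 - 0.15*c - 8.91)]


(1) = 2*(-h - 2)/(h^2*(h + 4)^2)
(2) = -7.12000000000000
(3) = 1 - 20*j
(4) = (-(62.9424*c^2 + 45.0864*c + 4.2408)*(1.41*c^4 + 2.02*c^3 + 0.57*c^2 + 0.15*c + 8.91) + 3.72*(5.64*c^3 + 6.06*c^2 + 1.14*c + 0.15)*(11.28*c^3 + 12.12*c^2 + 2.28*c + 0.3))/(1.41*c^4 + 2.02*c^3 + 0.57*c^2 + 0.15*c + 8.91)^3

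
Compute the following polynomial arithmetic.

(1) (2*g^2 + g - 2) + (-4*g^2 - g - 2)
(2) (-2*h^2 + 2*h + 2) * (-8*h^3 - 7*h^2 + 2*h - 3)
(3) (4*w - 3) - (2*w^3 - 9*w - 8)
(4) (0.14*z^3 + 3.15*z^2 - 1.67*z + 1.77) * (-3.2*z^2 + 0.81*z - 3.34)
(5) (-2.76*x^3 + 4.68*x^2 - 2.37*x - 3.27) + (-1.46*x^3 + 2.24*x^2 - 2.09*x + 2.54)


(1) = -2*g^2 - 4
(2) = 16*h^5 - 2*h^4 - 34*h^3 - 4*h^2 - 2*h - 6
(3) = -2*w^3 + 13*w + 5
(4) = -0.448*z^5 - 9.9666*z^4 + 7.4279*z^3 - 17.5377*z^2 + 7.0115*z - 5.9118
(5) = -4.22*x^3 + 6.92*x^2 - 4.46*x - 0.73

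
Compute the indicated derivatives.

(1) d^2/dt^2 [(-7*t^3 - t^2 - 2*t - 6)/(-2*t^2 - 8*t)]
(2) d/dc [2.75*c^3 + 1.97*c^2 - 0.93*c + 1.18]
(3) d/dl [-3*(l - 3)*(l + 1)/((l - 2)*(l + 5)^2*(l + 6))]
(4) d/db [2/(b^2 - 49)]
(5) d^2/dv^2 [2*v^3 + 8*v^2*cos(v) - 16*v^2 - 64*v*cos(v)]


(1) = 2*(55*t^3 + 9*t^2 + 36*t + 48)/(t^3*(t^3 + 12*t^2 + 48*t + 64))
(2) = 8.25*c^2 + 3.94*c - 0.93
(3) = 6*(l^4 - l^3 - 29*l^2 + 39*l - 54)/(l^7 + 23*l^6 + 187*l^5 + 509*l^4 - 896*l^3 - 6040*l^2 - 1200*l + 18000)
(4) = -4*b/(b^2 - 49)^2
(5) = -8*v^2*cos(v) - 32*v*sin(v) + 64*v*cos(v) + 12*v + 128*sin(v) + 16*cos(v) - 32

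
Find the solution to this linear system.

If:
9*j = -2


Then:
j = -2/9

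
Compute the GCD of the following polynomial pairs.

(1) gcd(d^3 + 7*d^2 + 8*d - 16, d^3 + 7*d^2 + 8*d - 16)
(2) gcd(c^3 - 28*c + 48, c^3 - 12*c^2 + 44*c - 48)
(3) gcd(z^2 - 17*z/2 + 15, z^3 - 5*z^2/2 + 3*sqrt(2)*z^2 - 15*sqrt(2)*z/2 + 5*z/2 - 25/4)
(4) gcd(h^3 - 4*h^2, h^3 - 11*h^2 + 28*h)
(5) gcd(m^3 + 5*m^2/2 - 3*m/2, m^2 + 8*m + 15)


(1) = d^3 + 7*d^2 + 8*d - 16
(2) = gcd((c - 4)*(c - 2)*(c + 6), (c - 6)*(c - 4)*(c - 2)) = c^2 - 6*c + 8
(3) = gcd((z - 6)*(z - 5/2), (z - 5/2)*(z + sqrt(2)/2)*(z + 5*sqrt(2)/2)) = z - 5/2
(4) = gcd(h^2*(h - 4), h*(h - 7)*(h - 4)) = h^2 - 4*h
(5) = gcd(m*(m - 1/2)*(m + 3), (m + 3)*(m + 5)) = m + 3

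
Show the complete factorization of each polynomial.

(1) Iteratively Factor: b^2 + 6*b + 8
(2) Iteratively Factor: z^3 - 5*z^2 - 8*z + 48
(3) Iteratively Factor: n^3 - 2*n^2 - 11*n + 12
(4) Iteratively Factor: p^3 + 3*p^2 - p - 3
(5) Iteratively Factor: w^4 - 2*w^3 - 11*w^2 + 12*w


(1) = (b + 4)*(b + 2)
(2) = (z + 3)*(z^2 - 8*z + 16) = (z - 4)*(z + 3)*(z - 4)
(3) = (n - 1)*(n^2 - n - 12) = (n - 1)*(n + 3)*(n - 4)
(4) = (p + 3)*(p^2 - 1) = (p - 1)*(p + 3)*(p + 1)
(5) = (w)*(w^3 - 2*w^2 - 11*w + 12) = w*(w - 1)*(w^2 - w - 12) = w*(w - 1)*(w + 3)*(w - 4)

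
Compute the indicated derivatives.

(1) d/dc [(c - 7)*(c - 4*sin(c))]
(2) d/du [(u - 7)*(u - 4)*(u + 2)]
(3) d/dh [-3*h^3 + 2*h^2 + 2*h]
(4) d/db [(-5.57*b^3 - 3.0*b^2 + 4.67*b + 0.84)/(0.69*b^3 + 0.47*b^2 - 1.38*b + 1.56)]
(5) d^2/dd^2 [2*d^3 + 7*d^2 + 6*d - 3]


(1) = c + (7 - c)*(4*cos(c) - 1) - 4*sin(c)
(2) = 3*u^2 - 18*u + 6
(3) = -9*h^2 + 4*h + 2
(4) = (-0.5479*b^4 + 8.9286*b^3 - 25.8613*b^2 - 10.1496*b + 8.4444)/(0.4761*b^6 + 0.6486*b^5 - 1.6835*b^4 + 0.8556*b^3 + 3.3708*b^2 - 4.3056*b + 2.4336)
(5) = 12*d + 14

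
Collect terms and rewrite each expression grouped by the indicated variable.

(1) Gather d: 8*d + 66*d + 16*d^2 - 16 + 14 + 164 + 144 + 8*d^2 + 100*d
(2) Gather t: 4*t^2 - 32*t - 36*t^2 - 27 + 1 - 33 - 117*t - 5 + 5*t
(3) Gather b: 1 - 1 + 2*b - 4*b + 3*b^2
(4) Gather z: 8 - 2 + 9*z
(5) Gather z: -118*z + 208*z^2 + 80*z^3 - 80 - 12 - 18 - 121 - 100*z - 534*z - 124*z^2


(1) = 24*d^2 + 174*d + 306
(2) = -32*t^2 - 144*t - 64
(3) = 3*b^2 - 2*b
(4) = 9*z + 6
(5) = 80*z^3 + 84*z^2 - 752*z - 231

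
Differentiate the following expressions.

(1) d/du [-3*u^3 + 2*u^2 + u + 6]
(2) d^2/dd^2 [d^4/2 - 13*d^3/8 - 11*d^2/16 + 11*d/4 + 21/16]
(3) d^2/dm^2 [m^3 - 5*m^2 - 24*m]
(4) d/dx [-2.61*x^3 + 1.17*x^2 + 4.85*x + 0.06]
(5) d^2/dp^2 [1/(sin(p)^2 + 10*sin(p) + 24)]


(1) = -9*u^2 + 4*u + 1
(2) = 6*d^2 - 39*d/4 - 11/8
(3) = 6*m - 10
(4) = -7.83*x^2 + 2.34*x + 4.85
(5) = 2*(-2*sin(p)^4 - 15*sin(p)^3 + sin(p)^2 + 150*sin(p) + 76)/(sin(p)^2 + 10*sin(p) + 24)^3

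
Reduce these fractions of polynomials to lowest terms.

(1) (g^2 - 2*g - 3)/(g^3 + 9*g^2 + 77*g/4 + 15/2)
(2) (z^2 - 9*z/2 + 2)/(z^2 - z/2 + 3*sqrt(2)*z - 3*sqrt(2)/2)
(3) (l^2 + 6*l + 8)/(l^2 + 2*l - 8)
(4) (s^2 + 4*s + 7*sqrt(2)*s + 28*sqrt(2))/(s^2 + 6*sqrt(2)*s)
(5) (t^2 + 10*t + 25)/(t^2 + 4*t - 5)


(1) = (4*g^2 - 8*g - 12)/(4*g^3 + 36*g^2 + 77*g + 30)
(2) = (4*z - 16)/(4*z + 12*sqrt(2))
(3) = (l + 2)/(l - 2)
(4) = (s^2 + s*(4 + 7*sqrt(2)) + 28*sqrt(2))/(s^2 + 6*sqrt(2)*s)
(5) = (t + 5)/(t - 1)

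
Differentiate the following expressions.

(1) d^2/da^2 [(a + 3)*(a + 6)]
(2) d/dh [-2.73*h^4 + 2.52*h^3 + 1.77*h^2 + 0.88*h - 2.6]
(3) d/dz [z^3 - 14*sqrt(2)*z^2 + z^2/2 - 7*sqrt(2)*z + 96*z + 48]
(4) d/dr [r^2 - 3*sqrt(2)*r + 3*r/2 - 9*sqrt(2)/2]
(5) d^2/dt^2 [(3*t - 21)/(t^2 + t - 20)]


(1) = 2
(2) = -10.92*h^3 + 7.56*h^2 + 3.54*h + 0.88
(3) = 3*z^2 - 28*sqrt(2)*z + z - 7*sqrt(2) + 96
(4) = 2*r - 3*sqrt(2) + 3/2
(5) = 6*(3*(2 - t)*(t^2 + t - 20) + (t - 7)*(2*t + 1)^2)/(t^2 + t - 20)^3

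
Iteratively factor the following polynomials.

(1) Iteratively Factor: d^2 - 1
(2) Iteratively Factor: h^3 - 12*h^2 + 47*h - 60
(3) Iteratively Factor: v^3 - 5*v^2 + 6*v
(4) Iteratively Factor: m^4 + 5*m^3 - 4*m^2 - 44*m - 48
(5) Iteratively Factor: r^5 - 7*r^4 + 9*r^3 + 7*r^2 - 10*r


(1) = (d - 1)*(d + 1)
(2) = (h - 5)*(h^2 - 7*h + 12) = (h - 5)*(h - 4)*(h - 3)
(3) = (v - 2)*(v^2 - 3*v) = (v - 3)*(v - 2)*(v)
(4) = (m - 3)*(m^3 + 8*m^2 + 20*m + 16) = (m - 3)*(m + 4)*(m^2 + 4*m + 4) = (m - 3)*(m + 2)*(m + 4)*(m + 2)
(5) = (r)*(r^4 - 7*r^3 + 9*r^2 + 7*r - 10) = r*(r - 5)*(r^3 - 2*r^2 - r + 2) = r*(r - 5)*(r - 2)*(r^2 - 1) = r*(r - 5)*(r - 2)*(r + 1)*(r - 1)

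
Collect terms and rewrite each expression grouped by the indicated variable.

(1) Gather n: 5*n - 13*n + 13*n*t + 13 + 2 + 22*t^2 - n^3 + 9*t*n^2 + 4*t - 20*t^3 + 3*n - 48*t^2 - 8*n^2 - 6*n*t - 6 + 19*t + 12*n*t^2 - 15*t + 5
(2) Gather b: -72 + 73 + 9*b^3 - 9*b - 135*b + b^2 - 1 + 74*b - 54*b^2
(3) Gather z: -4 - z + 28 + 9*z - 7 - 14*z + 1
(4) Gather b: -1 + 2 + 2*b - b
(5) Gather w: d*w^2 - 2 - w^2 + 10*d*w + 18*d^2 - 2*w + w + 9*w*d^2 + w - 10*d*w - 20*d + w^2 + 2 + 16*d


(1) = -n^3 + n^2*(9*t - 8) + n*(12*t^2 + 7*t - 5) - 20*t^3 - 26*t^2 + 8*t + 14
(2) = 9*b^3 - 53*b^2 - 70*b
(3) = 18 - 6*z
(4) = b + 1
(5) = 9*d^2*w + 18*d^2 + d*w^2 - 4*d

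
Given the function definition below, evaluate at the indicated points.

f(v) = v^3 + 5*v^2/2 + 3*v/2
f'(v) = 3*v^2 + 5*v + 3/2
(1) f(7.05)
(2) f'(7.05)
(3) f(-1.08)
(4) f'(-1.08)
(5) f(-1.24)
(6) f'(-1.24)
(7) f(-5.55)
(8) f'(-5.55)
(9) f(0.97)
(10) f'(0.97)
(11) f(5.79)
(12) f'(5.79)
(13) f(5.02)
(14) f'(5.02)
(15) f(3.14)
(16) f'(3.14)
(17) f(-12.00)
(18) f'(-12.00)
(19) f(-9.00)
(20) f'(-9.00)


(1) = 485.23
(2) = 185.86
(3) = 0.04
(4) = -0.40
(5) = 0.08
(6) = -0.09
(7) = -102.27
(8) = 66.16
(9) = 4.72
(10) = 9.17
(11) = 286.60
(12) = 131.02
(13) = 197.04
(14) = 102.20
(15) = 60.32
(16) = 46.78
(17) = -1386.00
(18) = 373.50
(19) = -540.00
(20) = 199.50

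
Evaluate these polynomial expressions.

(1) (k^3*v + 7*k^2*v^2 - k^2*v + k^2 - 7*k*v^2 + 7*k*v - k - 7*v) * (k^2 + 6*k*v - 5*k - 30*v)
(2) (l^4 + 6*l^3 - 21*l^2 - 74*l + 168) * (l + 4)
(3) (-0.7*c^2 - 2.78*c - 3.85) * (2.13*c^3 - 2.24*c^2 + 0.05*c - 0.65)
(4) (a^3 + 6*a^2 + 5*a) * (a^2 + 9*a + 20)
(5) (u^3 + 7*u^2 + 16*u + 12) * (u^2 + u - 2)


(1) = k^5*v + 13*k^4*v^2 - 6*k^4*v + k^4 + 42*k^3*v^3 - 78*k^3*v^2 + 18*k^3*v - 6*k^3 - 252*k^2*v^3 + 107*k^2*v^2 - 78*k^2*v + 5*k^2 + 210*k*v^3 - 252*k*v^2 + 65*k*v + 210*v^2
(2) = l^5 + 10*l^4 + 3*l^3 - 158*l^2 - 128*l + 672
(3) = -1.491*c^5 - 4.3534*c^4 - 2.0083*c^3 + 8.94*c^2 + 1.6145*c + 2.5025
(4) = a^5 + 15*a^4 + 79*a^3 + 165*a^2 + 100*a
(5) = u^5 + 8*u^4 + 21*u^3 + 14*u^2 - 20*u - 24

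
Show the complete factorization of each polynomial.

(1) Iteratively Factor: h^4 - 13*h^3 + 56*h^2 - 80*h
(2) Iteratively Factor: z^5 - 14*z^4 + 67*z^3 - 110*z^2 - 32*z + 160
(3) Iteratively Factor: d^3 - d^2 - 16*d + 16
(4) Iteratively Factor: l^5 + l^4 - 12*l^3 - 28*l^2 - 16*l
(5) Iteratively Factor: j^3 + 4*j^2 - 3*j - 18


(1) = (h - 5)*(h^3 - 8*h^2 + 16*h) = h*(h - 5)*(h^2 - 8*h + 16) = h*(h - 5)*(h - 4)*(h - 4)
(2) = (z - 2)*(z^4 - 12*z^3 + 43*z^2 - 24*z - 80) = (z - 4)*(z - 2)*(z^3 - 8*z^2 + 11*z + 20) = (z - 4)^2*(z - 2)*(z^2 - 4*z - 5) = (z - 4)^2*(z - 2)*(z + 1)*(z - 5)
(3) = (d - 4)*(d^2 + 3*d - 4) = (d - 4)*(d + 4)*(d - 1)
(4) = (l + 2)*(l^4 - l^3 - 10*l^2 - 8*l) = (l + 2)^2*(l^3 - 3*l^2 - 4*l) = l*(l + 2)^2*(l^2 - 3*l - 4) = l*(l + 1)*(l + 2)^2*(l - 4)
(5) = (j + 3)*(j^2 + j - 6) = (j - 2)*(j + 3)*(j + 3)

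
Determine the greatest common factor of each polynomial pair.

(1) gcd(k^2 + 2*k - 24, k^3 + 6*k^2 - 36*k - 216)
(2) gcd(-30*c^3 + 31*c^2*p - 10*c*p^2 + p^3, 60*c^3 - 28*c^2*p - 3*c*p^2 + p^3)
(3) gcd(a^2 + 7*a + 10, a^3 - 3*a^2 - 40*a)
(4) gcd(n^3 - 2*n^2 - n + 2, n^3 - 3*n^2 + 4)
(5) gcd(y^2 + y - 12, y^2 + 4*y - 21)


(1) = gcd((k - 4)*(k + 6), (k - 6)*(k + 6)^2) = k + 6
(2) = -2*c + p
(3) = gcd((a + 2)*(a + 5), a*(a - 8)*(a + 5)) = a + 5
(4) = n^2 - n - 2
(5) = y - 3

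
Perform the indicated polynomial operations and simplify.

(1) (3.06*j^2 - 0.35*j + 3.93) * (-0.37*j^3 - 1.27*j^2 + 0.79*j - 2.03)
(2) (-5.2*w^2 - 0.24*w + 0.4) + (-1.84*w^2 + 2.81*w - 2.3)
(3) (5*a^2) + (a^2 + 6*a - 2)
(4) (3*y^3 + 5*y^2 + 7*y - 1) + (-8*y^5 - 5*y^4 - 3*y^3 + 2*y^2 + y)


(1) = -1.1322*j^5 - 3.7567*j^4 + 1.4078*j^3 - 11.4794*j^2 + 3.8152*j - 7.9779
(2) = -7.04*w^2 + 2.57*w - 1.9
(3) = 6*a^2 + 6*a - 2
(4) = -8*y^5 - 5*y^4 + 7*y^2 + 8*y - 1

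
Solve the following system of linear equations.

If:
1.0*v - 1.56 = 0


Then:
v = 1.56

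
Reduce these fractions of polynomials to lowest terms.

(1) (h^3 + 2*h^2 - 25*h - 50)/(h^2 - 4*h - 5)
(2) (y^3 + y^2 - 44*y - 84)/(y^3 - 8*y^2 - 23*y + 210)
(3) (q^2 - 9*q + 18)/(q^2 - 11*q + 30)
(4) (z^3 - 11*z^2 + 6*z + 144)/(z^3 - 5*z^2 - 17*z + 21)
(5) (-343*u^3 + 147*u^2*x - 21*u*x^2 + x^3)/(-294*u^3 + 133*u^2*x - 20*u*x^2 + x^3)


(1) = (h^2 + 7*h + 10)/(h + 1)
(2) = (y^2 + 8*y + 12)/(y^2 - y - 30)
(3) = (q - 3)/(q - 5)
(4) = (z^2 - 14*z + 48)/(z^2 - 8*z + 7)
(5) = (-7*u + x)/(-6*u + x)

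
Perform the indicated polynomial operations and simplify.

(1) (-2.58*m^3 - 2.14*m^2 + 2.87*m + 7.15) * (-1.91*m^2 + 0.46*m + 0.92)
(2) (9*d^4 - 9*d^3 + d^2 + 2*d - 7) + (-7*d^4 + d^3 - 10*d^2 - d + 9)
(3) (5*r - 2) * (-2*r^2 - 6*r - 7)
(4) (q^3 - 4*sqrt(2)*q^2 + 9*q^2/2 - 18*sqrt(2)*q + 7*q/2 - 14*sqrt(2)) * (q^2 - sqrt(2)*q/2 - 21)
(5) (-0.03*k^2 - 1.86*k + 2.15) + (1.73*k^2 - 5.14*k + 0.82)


(1) = 4.9278*m^5 + 2.9006*m^4 - 8.8397*m^3 - 14.3051*m^2 + 5.9294*m + 6.578
(2) = 2*d^4 - 8*d^3 - 9*d^2 + d + 2
(3) = -10*r^3 - 26*r^2 - 23*r + 14
(4) = q^5 - 9*sqrt(2)*q^4/2 + 9*q^4/2 - 81*sqrt(2)*q^3/4 - 27*q^3/2 - 153*q^2/2 + 273*sqrt(2)*q^2/4 - 119*q/2 + 378*sqrt(2)*q + 294*sqrt(2)
(5) = 1.7*k^2 - 7.0*k + 2.97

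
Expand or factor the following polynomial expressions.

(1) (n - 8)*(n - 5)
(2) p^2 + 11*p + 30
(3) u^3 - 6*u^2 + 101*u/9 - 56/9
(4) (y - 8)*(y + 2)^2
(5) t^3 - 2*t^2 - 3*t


(1) = n^2 - 13*n + 40
(2) = (p + 5)*(p + 6)
(3) = (u - 8/3)*(u - 7/3)*(u - 1)
(4) = y^3 - 4*y^2 - 28*y - 32
(5) = t*(t - 3)*(t + 1)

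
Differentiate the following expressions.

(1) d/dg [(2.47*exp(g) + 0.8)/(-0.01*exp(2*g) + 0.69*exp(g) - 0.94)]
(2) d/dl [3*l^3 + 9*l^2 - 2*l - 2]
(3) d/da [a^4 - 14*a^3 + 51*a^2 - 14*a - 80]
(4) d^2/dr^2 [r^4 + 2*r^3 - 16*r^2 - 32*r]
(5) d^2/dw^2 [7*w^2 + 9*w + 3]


(1) = (0.0247*exp(2*g) + 0.016*exp(g) - 2.8738)*exp(g)/(0.0001*exp(4*g) - 0.0138*exp(3*g) + 0.4949*exp(2*g) - 1.2972*exp(g) + 0.8836)
(2) = 9*l^2 + 18*l - 2
(3) = 4*a^3 - 42*a^2 + 102*a - 14
(4) = 12*r^2 + 12*r - 32
(5) = 14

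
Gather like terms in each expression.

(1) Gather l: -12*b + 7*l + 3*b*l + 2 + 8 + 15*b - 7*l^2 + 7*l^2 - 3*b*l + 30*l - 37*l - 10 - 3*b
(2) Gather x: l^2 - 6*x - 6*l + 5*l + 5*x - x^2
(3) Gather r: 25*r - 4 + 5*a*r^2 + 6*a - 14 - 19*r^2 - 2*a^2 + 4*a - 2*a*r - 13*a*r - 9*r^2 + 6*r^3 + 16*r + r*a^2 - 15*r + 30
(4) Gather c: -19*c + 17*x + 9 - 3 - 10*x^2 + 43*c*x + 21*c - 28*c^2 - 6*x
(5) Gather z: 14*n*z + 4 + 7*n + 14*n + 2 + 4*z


(1) = 0
(2) = l^2 - l - x^2 - x
(3) = -2*a^2 + 10*a + 6*r^3 + r^2*(5*a - 28) + r*(a^2 - 15*a + 26) + 12
(4) = -28*c^2 + c*(43*x + 2) - 10*x^2 + 11*x + 6
(5) = 21*n + z*(14*n + 4) + 6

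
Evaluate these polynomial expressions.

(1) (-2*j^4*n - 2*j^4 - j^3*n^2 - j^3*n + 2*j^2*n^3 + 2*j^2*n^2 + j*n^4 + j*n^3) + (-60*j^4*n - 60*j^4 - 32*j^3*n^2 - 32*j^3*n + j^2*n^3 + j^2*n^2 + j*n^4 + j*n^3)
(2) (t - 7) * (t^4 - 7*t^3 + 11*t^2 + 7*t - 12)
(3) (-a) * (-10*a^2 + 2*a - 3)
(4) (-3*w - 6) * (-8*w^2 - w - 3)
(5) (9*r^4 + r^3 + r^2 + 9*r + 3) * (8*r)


(1) = -62*j^4*n - 62*j^4 - 33*j^3*n^2 - 33*j^3*n + 3*j^2*n^3 + 3*j^2*n^2 + 2*j*n^4 + 2*j*n^3
(2) = t^5 - 14*t^4 + 60*t^3 - 70*t^2 - 61*t + 84
(3) = 10*a^3 - 2*a^2 + 3*a
(4) = 24*w^3 + 51*w^2 + 15*w + 18
(5) = 72*r^5 + 8*r^4 + 8*r^3 + 72*r^2 + 24*r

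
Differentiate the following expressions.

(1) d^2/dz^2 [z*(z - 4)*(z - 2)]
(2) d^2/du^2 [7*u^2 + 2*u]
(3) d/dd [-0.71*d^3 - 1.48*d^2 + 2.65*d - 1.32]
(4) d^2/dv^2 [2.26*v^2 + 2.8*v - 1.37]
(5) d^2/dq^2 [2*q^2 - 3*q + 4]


(1) = 6*z - 12
(2) = 14
(3) = -2.13*d^2 - 2.96*d + 2.65
(4) = 4.52000000000000
(5) = 4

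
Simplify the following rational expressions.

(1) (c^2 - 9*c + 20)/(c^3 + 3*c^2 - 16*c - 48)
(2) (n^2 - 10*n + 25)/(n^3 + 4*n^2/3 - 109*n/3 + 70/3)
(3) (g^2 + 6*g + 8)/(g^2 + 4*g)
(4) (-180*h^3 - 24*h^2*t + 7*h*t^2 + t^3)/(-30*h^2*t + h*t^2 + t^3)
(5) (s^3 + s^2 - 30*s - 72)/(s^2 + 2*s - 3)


(1) = (c - 5)/(c^2 + 7*c + 12)
(2) = (3*n - 15)/(3*n^2 + 19*n - 14)
(3) = (g + 2)/g
(4) = (6*h + t)/t
(5) = (s^2 - 2*s - 24)/(s - 1)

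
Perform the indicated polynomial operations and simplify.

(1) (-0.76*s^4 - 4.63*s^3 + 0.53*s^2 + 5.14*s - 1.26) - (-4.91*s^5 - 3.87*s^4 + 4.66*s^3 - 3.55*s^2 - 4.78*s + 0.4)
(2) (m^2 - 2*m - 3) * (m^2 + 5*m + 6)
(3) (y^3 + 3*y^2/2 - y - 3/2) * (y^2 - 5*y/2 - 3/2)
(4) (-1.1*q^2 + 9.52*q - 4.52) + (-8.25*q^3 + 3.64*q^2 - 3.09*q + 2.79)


(1) = 4.91*s^5 + 3.11*s^4 - 9.29*s^3 + 4.08*s^2 + 9.92*s - 1.66
(2) = m^4 + 3*m^3 - 7*m^2 - 27*m - 18
(3) = y^5 - y^4 - 25*y^3/4 - 5*y^2/4 + 21*y/4 + 9/4
(4) = -8.25*q^3 + 2.54*q^2 + 6.43*q - 1.73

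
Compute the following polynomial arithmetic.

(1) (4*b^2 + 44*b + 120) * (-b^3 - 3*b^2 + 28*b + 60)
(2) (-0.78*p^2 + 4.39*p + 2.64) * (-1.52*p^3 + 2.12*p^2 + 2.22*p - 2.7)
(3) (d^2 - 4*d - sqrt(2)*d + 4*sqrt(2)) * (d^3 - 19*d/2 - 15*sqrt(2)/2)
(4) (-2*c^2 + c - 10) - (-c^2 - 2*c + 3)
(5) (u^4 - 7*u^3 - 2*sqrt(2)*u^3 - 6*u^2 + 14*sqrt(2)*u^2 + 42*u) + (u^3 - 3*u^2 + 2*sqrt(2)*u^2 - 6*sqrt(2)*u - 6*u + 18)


(1) = -4*b^5 - 56*b^4 - 140*b^3 + 1112*b^2 + 6000*b + 7200
(2) = 1.1856*p^5 - 8.3264*p^4 + 3.5624*p^3 + 17.4486*p^2 - 5.9922*p - 7.128
(3) = d^5 - 4*d^4 - sqrt(2)*d^4 - 19*d^3/2 + 4*sqrt(2)*d^3 + 2*sqrt(2)*d^2 + 38*d^2 - 8*sqrt(2)*d + 15*d - 60
(4) = -c^2 + 3*c - 13
(5) = u^4 - 6*u^3 - 2*sqrt(2)*u^3 - 9*u^2 + 16*sqrt(2)*u^2 - 6*sqrt(2)*u + 36*u + 18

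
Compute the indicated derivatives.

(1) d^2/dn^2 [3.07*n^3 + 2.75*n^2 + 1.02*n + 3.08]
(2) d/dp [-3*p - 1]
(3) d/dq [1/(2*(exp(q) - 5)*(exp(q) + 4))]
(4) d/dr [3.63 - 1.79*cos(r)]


(1) = 18.42*n + 5.5
(2) = -3
(3) = (1/2 - exp(q))*exp(q)/(exp(4*q) - 2*exp(3*q) - 39*exp(2*q) + 40*exp(q) + 400)
(4) = 1.79*sin(r)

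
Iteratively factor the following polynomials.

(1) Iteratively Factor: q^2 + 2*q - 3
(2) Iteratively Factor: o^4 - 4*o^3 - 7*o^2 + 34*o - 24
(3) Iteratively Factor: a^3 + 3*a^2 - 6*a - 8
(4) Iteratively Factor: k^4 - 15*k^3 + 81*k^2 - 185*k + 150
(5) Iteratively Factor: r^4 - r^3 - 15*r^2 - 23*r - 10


(1) = (q - 1)*(q + 3)
(2) = (o - 2)*(o^3 - 2*o^2 - 11*o + 12) = (o - 2)*(o + 3)*(o^2 - 5*o + 4) = (o - 2)*(o - 1)*(o + 3)*(o - 4)
(3) = (a - 2)*(a^2 + 5*a + 4) = (a - 2)*(a + 4)*(a + 1)
(4) = (k - 5)*(k^3 - 10*k^2 + 31*k - 30) = (k - 5)^2*(k^2 - 5*k + 6) = (k - 5)^2*(k - 2)*(k - 3)
(5) = (r + 2)*(r^3 - 3*r^2 - 9*r - 5) = (r + 1)*(r + 2)*(r^2 - 4*r - 5) = (r - 5)*(r + 1)*(r + 2)*(r + 1)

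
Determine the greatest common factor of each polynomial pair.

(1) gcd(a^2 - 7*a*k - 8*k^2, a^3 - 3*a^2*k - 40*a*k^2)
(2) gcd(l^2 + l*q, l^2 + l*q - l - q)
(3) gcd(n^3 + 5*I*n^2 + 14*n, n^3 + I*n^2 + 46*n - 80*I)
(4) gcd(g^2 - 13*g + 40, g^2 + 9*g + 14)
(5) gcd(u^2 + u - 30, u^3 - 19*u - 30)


(1) = gcd((a - 8*k)*(a + k), a*(a - 8*k)*(a + 5*k)) = a - 8*k
(2) = l + q
(3) = n - 2*I
(4) = gcd((g - 8)*(g - 5), (g + 2)*(g + 7)) = 1
(5) = u - 5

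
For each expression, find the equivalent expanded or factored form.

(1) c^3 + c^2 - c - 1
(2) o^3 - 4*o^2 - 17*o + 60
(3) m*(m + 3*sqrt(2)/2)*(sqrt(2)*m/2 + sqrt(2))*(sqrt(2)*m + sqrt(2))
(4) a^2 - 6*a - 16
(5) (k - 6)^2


(1) = (c - 1)*(c + 1)^2
(2) = (o - 5)*(o - 3)*(o + 4)
(3) = m^4 + 3*sqrt(2)*m^3/2 + 3*m^3 + 2*m^2 + 9*sqrt(2)*m^2/2 + 3*sqrt(2)*m
(4) = (a - 8)*(a + 2)
(5) = k^2 - 12*k + 36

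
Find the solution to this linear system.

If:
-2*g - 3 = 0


Then:
g = -3/2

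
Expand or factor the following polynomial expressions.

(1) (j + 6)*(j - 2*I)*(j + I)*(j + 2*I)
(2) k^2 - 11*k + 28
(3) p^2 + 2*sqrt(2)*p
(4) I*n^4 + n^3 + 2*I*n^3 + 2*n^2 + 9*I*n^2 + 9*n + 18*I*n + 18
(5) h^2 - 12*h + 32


(1) = j^4 + 6*j^3 + I*j^3 + 4*j^2 + 6*I*j^2 + 24*j + 4*I*j + 24*I
(2) = (k - 7)*(k - 4)
(3) = p*(p + 2*sqrt(2))
(4) = (n + 2)*(n - 3*I)*(n + 3*I)*(I*n + 1)
(5) = (h - 8)*(h - 4)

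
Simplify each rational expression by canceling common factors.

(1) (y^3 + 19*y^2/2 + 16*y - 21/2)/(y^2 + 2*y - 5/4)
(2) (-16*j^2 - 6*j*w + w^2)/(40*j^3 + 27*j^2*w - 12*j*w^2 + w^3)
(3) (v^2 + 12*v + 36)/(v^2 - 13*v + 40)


(1) = (2*y^2 + 20*y + 42)/(2*y + 5)
(2) = (2*j + w)/(-5*j^2 - 4*j*w + w^2)
(3) = (v^2 + 12*v + 36)/(v^2 - 13*v + 40)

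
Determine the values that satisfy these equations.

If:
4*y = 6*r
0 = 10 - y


Then:
r = 20/3
y = 10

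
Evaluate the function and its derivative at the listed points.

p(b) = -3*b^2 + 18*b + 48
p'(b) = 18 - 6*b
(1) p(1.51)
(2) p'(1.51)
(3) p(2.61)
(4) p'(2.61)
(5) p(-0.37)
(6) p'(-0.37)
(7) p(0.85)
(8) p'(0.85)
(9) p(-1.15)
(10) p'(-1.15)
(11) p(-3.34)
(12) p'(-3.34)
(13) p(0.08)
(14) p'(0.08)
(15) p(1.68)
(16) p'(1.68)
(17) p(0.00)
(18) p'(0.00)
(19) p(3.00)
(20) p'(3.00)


(1) = 68.34
(2) = 8.94
(3) = 74.54
(4) = 2.34
(5) = 40.93
(6) = 20.22
(7) = 61.13
(8) = 12.90
(9) = 23.33
(10) = 24.90
(11) = -45.59
(12) = 38.04
(13) = 49.42
(14) = 17.52
(15) = 69.77
(16) = 7.92
(17) = 48.00
(18) = 18.00
(19) = 75.00
(20) = 0.00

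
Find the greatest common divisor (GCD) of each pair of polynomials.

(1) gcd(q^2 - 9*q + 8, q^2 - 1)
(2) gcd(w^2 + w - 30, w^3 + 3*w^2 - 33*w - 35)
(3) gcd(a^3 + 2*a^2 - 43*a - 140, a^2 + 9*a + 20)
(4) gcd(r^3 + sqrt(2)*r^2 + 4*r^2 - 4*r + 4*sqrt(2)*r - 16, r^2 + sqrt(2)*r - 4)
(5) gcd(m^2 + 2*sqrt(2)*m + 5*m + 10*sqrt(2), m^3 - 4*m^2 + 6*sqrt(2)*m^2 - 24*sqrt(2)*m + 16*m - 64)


(1) = gcd((q - 8)*(q - 1), (q - 1)*(q + 1)) = q - 1
(2) = w - 5
(3) = a^2 + 9*a + 20
(4) = r^2 + sqrt(2)*r - 4
(5) = m + 2*sqrt(2)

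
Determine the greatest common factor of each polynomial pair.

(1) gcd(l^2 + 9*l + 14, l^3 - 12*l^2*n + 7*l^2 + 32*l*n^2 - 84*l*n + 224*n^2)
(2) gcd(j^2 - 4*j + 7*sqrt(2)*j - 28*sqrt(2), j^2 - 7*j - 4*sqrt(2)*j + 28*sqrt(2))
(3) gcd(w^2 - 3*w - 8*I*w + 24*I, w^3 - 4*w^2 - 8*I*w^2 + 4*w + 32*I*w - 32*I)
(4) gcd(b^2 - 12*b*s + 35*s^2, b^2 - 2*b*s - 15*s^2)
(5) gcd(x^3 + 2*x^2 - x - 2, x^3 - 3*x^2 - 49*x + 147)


(1) = l + 7
(2) = 1
(3) = w - 8*I
(4) = gcd((b - 7*s)*(b - 5*s), (b - 5*s)*(b + 3*s)) = -b + 5*s
(5) = 1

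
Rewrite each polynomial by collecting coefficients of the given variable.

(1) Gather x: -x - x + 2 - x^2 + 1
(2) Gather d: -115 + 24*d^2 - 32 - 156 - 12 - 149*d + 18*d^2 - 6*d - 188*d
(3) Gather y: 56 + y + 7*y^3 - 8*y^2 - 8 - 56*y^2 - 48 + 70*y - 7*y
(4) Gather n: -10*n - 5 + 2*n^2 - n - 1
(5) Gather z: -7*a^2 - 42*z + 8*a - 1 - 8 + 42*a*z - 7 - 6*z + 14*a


(1) = -x^2 - 2*x + 3
(2) = 42*d^2 - 343*d - 315
(3) = 7*y^3 - 64*y^2 + 64*y
(4) = 2*n^2 - 11*n - 6
(5) = -7*a^2 + 22*a + z*(42*a - 48) - 16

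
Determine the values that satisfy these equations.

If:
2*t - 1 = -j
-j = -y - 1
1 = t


Then:
j = -1
t = 1
y = -2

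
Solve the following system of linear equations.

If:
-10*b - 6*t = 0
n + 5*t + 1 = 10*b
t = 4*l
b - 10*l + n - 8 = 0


Then:
b = 18/47
l = -15/94
n = 283/47
t = -30/47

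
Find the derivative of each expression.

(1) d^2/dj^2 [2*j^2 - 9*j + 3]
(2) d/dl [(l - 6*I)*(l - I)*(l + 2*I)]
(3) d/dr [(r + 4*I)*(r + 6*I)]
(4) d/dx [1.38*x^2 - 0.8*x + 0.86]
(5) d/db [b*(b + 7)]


(1) = 4
(2) = 3*l^2 - 10*I*l + 8
(3) = 2*r + 10*I
(4) = 2.76*x - 0.8
(5) = 2*b + 7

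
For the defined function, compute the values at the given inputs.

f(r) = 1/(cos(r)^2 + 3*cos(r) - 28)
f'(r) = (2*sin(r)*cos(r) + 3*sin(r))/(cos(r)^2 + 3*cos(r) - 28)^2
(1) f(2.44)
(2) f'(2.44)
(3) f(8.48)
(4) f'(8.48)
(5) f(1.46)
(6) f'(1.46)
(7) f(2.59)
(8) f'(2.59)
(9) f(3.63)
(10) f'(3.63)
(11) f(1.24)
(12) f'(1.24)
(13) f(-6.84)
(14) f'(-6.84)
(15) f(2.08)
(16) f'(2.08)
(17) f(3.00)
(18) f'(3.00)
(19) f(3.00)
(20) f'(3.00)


(1) = -0.03
(2) = 0.00
(3) = -0.03
(4) = 0.00
(5) = -0.04
(6) = 0.00
(7) = -0.03
(8) = 0.00
(9) = -0.03
(10) = -0.00
(11) = -0.04
(12) = 0.00
(13) = -0.04
(14) = -0.00
(15) = -0.03
(16) = 0.00
(17) = -0.03
(18) = 0.00
(19) = -0.03
(20) = 0.00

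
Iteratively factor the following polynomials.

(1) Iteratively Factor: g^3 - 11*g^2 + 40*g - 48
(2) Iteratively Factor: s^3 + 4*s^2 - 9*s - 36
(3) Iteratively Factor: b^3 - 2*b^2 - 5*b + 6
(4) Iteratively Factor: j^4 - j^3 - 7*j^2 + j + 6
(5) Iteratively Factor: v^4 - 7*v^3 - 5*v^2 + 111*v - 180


(1) = (g - 4)*(g^2 - 7*g + 12) = (g - 4)^2*(g - 3)
(2) = (s + 4)*(s^2 - 9) = (s - 3)*(s + 4)*(s + 3)
(3) = (b - 3)*(b^2 + b - 2) = (b - 3)*(b + 2)*(b - 1)
(4) = (j + 1)*(j^3 - 2*j^2 - 5*j + 6) = (j - 1)*(j + 1)*(j^2 - j - 6) = (j - 1)*(j + 1)*(j + 2)*(j - 3)
(5) = (v - 3)*(v^3 - 4*v^2 - 17*v + 60) = (v - 3)*(v + 4)*(v^2 - 8*v + 15) = (v - 5)*(v - 3)*(v + 4)*(v - 3)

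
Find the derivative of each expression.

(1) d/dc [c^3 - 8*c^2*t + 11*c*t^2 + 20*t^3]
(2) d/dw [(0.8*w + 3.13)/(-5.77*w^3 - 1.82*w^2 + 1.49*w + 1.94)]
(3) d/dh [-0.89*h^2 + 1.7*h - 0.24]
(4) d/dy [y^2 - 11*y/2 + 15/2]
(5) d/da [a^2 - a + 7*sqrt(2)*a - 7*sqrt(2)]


(1) = 3*c^2 - 16*c*t + 11*t^2
(2) = (9.232*w^3 + 55.6363*w^2 + 11.3932*w - 3.1117)/(33.2929*w^6 + 21.0028*w^5 - 13.8822*w^4 - 27.8112*w^3 - 4.8415*w^2 + 5.7812*w + 3.7636)
(3) = 1.7 - 1.78*h
(4) = 2*y - 11/2
(5) = 2*a - 1 + 7*sqrt(2)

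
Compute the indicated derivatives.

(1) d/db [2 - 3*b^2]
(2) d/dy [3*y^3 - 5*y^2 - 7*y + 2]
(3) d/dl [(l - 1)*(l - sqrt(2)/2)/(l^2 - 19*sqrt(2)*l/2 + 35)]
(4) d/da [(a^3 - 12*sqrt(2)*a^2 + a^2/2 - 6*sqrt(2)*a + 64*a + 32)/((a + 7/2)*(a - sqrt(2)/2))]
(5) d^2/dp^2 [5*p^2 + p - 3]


(1) = -6*b
(2) = 9*y^2 - 10*y - 7
(3) = (-(l - 1)*(2*l - sqrt(2))*(4*l - 19*sqrt(2)) + (4*l - 2 - sqrt(2))*(2*l^2 - 19*sqrt(2)*l + 70))/(2*l^2 - 19*sqrt(2)*l + 70)^2
(4) = 2*(4*a^4 - 4*sqrt(2)*a^3 + 28*a^3 - 166*sqrt(2)*a^2 - 201*a^2 - 7*sqrt(2)*a + 80*a - 384*sqrt(2) - 364)/(8*a^4 - 8*sqrt(2)*a^3 + 56*a^3 - 56*sqrt(2)*a^2 + 102*a^2 - 98*sqrt(2)*a + 28*a + 49)
(5) = 10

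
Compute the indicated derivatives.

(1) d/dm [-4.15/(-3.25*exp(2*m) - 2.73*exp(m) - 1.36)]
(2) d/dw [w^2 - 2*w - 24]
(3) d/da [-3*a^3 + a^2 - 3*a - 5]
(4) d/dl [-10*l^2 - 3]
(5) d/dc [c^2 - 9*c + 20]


(1) = (-26.975*exp(m) - 11.3295)*exp(m)/(3.25*exp(2*m) + 2.73*exp(m) + 1.36)^2
(2) = 2*w - 2
(3) = -9*a^2 + 2*a - 3
(4) = -20*l
(5) = 2*c - 9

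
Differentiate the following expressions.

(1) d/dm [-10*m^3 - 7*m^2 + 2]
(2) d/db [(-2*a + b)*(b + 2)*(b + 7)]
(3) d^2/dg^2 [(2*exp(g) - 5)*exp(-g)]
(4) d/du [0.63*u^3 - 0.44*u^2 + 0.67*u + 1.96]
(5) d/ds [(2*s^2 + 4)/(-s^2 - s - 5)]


(1) = 2*m*(-15*m - 7)
(2) = -4*a*b - 18*a + 3*b^2 + 18*b + 14
(3) = -5*exp(-g)
(4) = 1.89*u^2 - 0.88*u + 0.67
(5) = 2*(-s^2 - 6*s + 2)/(s^4 + 2*s^3 + 11*s^2 + 10*s + 25)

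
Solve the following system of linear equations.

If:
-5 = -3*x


Then:
x = 5/3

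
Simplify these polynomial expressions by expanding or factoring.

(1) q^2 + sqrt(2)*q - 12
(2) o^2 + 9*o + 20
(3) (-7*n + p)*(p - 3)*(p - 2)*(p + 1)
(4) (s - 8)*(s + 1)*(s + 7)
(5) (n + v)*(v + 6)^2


(1) = (q - 2*sqrt(2))*(q + 3*sqrt(2))
(2) = (o + 4)*(o + 5)
(3) = -7*n*p^3 + 28*n*p^2 - 7*n*p - 42*n + p^4 - 4*p^3 + p^2 + 6*p
(4) = s^3 - 57*s - 56
(5) = n*v^2 + 12*n*v + 36*n + v^3 + 12*v^2 + 36*v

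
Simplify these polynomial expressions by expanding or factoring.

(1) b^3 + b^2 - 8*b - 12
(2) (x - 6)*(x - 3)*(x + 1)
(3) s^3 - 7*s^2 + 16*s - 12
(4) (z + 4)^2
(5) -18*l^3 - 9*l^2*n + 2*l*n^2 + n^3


(1) = (b - 3)*(b + 2)^2
(2) = x^3 - 8*x^2 + 9*x + 18
(3) = (s - 3)*(s - 2)^2
(4) = z^2 + 8*z + 16
(5) = (-3*l + n)*(2*l + n)*(3*l + n)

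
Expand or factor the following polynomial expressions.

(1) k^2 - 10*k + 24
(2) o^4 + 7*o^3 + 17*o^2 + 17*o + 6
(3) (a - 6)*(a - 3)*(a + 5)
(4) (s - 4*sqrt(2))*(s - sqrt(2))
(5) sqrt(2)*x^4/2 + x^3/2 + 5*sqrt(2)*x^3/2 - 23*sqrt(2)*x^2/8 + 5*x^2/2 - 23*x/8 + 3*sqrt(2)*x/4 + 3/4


(1) = (k - 6)*(k - 4)
(2) = (o + 1)^2*(o + 2)*(o + 3)
(3) = a^3 - 4*a^2 - 27*a + 90
(4) = s^2 - 5*sqrt(2)*s + 8
(5) = (x - 1/2)^2*(x + 6)*(sqrt(2)*x/2 + 1/2)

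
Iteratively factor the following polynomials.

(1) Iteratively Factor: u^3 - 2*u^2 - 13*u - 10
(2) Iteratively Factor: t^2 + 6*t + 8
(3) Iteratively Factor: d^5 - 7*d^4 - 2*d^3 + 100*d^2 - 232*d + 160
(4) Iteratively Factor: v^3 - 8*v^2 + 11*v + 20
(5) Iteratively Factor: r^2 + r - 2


(1) = (u + 1)*(u^2 - 3*u - 10) = (u + 1)*(u + 2)*(u - 5)
(2) = (t + 4)*(t + 2)
(3) = (d - 2)*(d^4 - 5*d^3 - 12*d^2 + 76*d - 80) = (d - 2)^2*(d^3 - 3*d^2 - 18*d + 40) = (d - 2)^3*(d^2 - d - 20) = (d - 5)*(d - 2)^3*(d + 4)
(4) = (v - 4)*(v^2 - 4*v - 5) = (v - 4)*(v + 1)*(v - 5)
(5) = (r + 2)*(r - 1)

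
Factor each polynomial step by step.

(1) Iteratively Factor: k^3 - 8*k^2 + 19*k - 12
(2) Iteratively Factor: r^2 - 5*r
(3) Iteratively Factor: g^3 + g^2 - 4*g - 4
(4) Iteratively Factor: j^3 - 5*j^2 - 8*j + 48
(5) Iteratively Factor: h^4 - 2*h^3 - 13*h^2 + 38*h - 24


(1) = (k - 4)*(k^2 - 4*k + 3) = (k - 4)*(k - 3)*(k - 1)
(2) = (r - 5)*(r)
(3) = (g + 1)*(g^2 - 4) = (g - 2)*(g + 1)*(g + 2)
(4) = (j - 4)*(j^2 - j - 12) = (j - 4)^2*(j + 3)
(5) = (h + 4)*(h^3 - 6*h^2 + 11*h - 6) = (h - 1)*(h + 4)*(h^2 - 5*h + 6) = (h - 2)*(h - 1)*(h + 4)*(h - 3)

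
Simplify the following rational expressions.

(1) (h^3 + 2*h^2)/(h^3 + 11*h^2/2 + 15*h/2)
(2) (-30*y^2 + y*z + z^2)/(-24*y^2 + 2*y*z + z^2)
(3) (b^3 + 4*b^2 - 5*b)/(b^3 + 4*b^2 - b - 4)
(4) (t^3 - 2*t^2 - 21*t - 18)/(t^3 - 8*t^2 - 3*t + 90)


(1) = (2*h^2 + 4*h)/(2*h^2 + 11*h + 15)
(2) = (5*y - z)/(4*y - z)
(3) = (b^2 + 5*b)/(b^2 + 5*b + 4)
(4) = (t + 1)/(t - 5)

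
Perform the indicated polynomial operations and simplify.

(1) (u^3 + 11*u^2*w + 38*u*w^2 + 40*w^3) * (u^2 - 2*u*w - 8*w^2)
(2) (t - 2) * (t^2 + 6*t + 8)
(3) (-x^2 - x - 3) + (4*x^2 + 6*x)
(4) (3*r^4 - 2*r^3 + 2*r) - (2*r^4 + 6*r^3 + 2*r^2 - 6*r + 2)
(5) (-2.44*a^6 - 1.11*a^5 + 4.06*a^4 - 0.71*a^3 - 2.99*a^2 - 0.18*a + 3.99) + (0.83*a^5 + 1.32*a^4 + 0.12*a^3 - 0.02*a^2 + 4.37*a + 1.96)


(1) = u^5 + 9*u^4*w + 8*u^3*w^2 - 124*u^2*w^3 - 384*u*w^4 - 320*w^5
(2) = t^3 + 4*t^2 - 4*t - 16
(3) = 3*x^2 + 5*x - 3
(4) = r^4 - 8*r^3 - 2*r^2 + 8*r - 2
(5) = -2.44*a^6 - 0.28*a^5 + 5.38*a^4 - 0.59*a^3 - 3.01*a^2 + 4.19*a + 5.95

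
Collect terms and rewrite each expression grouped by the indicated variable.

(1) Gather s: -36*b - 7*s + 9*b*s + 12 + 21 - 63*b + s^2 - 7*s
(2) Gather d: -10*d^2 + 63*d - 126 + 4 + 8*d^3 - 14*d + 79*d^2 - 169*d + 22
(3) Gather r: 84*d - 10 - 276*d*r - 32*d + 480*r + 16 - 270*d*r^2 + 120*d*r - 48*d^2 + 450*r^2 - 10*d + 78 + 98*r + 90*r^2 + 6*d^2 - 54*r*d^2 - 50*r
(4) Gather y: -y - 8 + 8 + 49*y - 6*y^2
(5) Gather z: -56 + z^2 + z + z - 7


(1) = -99*b + s^2 + s*(9*b - 14) + 33
(2) = 8*d^3 + 69*d^2 - 120*d - 100
(3) = -42*d^2 + 42*d + r^2*(540 - 270*d) + r*(-54*d^2 - 156*d + 528) + 84
(4) = -6*y^2 + 48*y
(5) = z^2 + 2*z - 63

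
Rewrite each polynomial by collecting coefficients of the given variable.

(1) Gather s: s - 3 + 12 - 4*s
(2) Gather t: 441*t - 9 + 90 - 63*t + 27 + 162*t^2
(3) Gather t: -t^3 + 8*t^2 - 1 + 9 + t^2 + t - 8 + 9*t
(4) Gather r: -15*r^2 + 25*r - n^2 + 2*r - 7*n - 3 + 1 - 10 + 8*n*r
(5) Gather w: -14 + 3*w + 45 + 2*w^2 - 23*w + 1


(1) = 9 - 3*s
(2) = 162*t^2 + 378*t + 108
(3) = -t^3 + 9*t^2 + 10*t
(4) = -n^2 - 7*n - 15*r^2 + r*(8*n + 27) - 12
(5) = 2*w^2 - 20*w + 32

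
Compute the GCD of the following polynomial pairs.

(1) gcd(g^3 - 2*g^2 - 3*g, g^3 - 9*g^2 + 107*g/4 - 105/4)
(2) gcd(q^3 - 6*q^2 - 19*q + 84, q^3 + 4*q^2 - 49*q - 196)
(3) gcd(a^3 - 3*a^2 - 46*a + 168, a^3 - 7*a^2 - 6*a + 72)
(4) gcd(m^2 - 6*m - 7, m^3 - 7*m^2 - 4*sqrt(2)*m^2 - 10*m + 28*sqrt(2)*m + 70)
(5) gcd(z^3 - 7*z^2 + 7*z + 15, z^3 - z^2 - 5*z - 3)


(1) = gcd(g*(g - 3)*(g + 1), (g - 7/2)*(g - 3)*(g - 5/2)) = g - 3
(2) = gcd((q - 7)*(q - 3)*(q + 4), (q - 7)*(q + 4)*(q + 7)) = q^2 - 3*q - 28
(3) = gcd((a - 6)*(a - 4)*(a + 7), (a - 6)*(a - 4)*(a + 3)) = a^2 - 10*a + 24
(4) = m - 7
(5) = z^2 - 2*z - 3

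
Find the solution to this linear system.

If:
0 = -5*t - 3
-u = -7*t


Then:
t = -3/5
u = -21/5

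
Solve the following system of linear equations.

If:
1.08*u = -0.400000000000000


Then:
u = -0.37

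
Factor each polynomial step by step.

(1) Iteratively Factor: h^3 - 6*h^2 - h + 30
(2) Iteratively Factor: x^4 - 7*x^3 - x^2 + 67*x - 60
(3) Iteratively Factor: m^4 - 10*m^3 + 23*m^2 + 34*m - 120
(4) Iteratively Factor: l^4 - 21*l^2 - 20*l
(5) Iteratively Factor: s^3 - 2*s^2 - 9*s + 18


(1) = (h - 5)*(h^2 - h - 6) = (h - 5)*(h + 2)*(h - 3)
(2) = (x + 3)*(x^3 - 10*x^2 + 29*x - 20) = (x - 1)*(x + 3)*(x^2 - 9*x + 20) = (x - 5)*(x - 1)*(x + 3)*(x - 4)
(3) = (m - 3)*(m^3 - 7*m^2 + 2*m + 40) = (m - 5)*(m - 3)*(m^2 - 2*m - 8) = (m - 5)*(m - 3)*(m + 2)*(m - 4)
(4) = (l + 4)*(l^3 - 4*l^2 - 5*l) = (l + 1)*(l + 4)*(l^2 - 5*l) = l*(l + 1)*(l + 4)*(l - 5)
(5) = (s - 2)*(s^2 - 9) = (s - 3)*(s - 2)*(s + 3)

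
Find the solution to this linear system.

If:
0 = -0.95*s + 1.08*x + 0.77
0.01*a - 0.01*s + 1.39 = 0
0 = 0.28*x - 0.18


Then:
a = -137.46
s = 1.54
x = 0.64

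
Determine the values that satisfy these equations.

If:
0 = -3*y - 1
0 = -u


Then:
u = 0
y = -1/3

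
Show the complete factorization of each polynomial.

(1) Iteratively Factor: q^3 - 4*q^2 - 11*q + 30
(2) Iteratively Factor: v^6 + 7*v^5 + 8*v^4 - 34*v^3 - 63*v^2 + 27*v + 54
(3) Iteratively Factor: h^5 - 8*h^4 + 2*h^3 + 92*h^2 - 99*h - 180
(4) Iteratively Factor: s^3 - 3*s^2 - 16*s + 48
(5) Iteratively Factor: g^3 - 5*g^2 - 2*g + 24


(1) = (q - 2)*(q^2 - 2*q - 15) = (q - 2)*(q + 3)*(q - 5)
(2) = (v + 3)*(v^5 + 4*v^4 - 4*v^3 - 22*v^2 + 3*v + 18) = (v - 1)*(v + 3)*(v^4 + 5*v^3 + v^2 - 21*v - 18) = (v - 2)*(v - 1)*(v + 3)*(v^3 + 7*v^2 + 15*v + 9) = (v - 2)*(v - 1)*(v + 1)*(v + 3)*(v^2 + 6*v + 9) = (v - 2)*(v - 1)*(v + 1)*(v + 3)^2*(v + 3)
(3) = (h - 5)*(h^4 - 3*h^3 - 13*h^2 + 27*h + 36) = (h - 5)*(h + 1)*(h^3 - 4*h^2 - 9*h + 36) = (h - 5)*(h - 3)*(h + 1)*(h^2 - h - 12) = (h - 5)*(h - 4)*(h - 3)*(h + 1)*(h + 3)
(4) = (s + 4)*(s^2 - 7*s + 12) = (s - 4)*(s + 4)*(s - 3)
(5) = (g - 3)*(g^2 - 2*g - 8) = (g - 3)*(g + 2)*(g - 4)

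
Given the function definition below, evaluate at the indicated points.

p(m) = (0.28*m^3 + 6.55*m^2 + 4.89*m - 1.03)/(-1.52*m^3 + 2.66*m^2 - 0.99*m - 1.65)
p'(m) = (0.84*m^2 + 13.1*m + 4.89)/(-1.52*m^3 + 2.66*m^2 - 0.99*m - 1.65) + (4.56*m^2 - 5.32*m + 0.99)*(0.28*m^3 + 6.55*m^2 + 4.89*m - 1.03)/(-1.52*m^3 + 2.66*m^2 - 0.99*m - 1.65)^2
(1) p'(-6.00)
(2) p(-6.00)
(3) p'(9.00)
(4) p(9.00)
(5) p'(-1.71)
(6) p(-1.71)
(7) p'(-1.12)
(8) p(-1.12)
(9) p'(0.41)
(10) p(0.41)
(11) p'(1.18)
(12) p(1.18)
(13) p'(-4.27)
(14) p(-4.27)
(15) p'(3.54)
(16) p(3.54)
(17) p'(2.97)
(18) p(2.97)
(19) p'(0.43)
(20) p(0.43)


(1) = 0.05
(2) = 0.34
(3) = 0.10
(4) = -0.86
(5) = -0.15
(6) = 0.54
(7) = -1.08
(8) = 0.27
(9) = -6.37
(10) = -1.22
(11) = -7.50
(12) = -8.88
(13) = 0.07
(14) = 0.45
(15) = 1.25
(16) = -2.82
(17) = 2.11
(18) = -3.75
(19) = -6.62
(20) = -1.35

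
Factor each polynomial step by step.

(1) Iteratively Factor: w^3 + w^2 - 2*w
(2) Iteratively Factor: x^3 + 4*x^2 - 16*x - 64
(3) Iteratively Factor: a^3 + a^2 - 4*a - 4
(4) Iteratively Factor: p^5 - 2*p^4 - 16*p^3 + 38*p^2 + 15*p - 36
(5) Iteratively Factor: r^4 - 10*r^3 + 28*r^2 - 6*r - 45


(1) = (w - 1)*(w^2 + 2*w) = w*(w - 1)*(w + 2)
(2) = (x + 4)*(x^2 - 16) = (x - 4)*(x + 4)*(x + 4)
(3) = (a + 1)*(a^2 - 4) = (a + 1)*(a + 2)*(a - 2)
(4) = (p + 1)*(p^4 - 3*p^3 - 13*p^2 + 51*p - 36) = (p - 3)*(p + 1)*(p^3 - 13*p + 12) = (p - 3)^2*(p + 1)*(p^2 + 3*p - 4) = (p - 3)^2*(p - 1)*(p + 1)*(p + 4)
(5) = (r - 3)*(r^3 - 7*r^2 + 7*r + 15) = (r - 3)*(r + 1)*(r^2 - 8*r + 15) = (r - 3)^2*(r + 1)*(r - 5)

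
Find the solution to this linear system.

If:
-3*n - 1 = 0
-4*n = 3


Then:
No Solution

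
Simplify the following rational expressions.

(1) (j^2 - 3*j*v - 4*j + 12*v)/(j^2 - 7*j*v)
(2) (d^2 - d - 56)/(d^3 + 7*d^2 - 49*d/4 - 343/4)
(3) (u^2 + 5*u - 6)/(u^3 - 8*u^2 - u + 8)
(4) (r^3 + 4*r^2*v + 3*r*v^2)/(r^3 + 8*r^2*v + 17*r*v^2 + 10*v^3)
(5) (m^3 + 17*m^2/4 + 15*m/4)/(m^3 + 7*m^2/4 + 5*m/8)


(1) = (-j^2 + 3*j*v + 4*j - 12*v)/(-j^2 + 7*j*v)
(2) = (4*d - 32)/(4*d^2 - 49)
(3) = (u + 6)/(u^2 - 7*u - 8)
(4) = (r^2 + 3*r*v)/(r^2 + 7*r*v + 10*v^2)
(5) = (2*m + 6)/(2*m + 1)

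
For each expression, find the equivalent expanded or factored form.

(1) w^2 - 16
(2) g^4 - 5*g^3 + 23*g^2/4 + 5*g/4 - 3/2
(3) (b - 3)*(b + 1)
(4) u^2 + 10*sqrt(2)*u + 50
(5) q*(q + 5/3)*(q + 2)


(1) = (w - 4)*(w + 4)
(2) = (g - 3)*(g - 2)*(g - 1/2)*(g + 1/2)
(3) = b^2 - 2*b - 3
(4) = (u + 5*sqrt(2))^2
(5) = q^3 + 11*q^2/3 + 10*q/3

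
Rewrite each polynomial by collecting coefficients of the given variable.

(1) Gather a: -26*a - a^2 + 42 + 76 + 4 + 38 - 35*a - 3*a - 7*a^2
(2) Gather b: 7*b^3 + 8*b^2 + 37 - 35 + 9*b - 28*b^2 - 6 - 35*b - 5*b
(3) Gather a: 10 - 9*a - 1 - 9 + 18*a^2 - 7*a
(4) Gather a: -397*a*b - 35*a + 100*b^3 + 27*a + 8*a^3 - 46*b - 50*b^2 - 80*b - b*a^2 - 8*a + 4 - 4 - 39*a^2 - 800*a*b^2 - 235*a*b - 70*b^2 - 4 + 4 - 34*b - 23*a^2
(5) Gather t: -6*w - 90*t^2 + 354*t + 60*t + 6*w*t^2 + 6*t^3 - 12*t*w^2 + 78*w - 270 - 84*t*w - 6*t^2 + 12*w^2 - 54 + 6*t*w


(1) = -8*a^2 - 64*a + 160
(2) = 7*b^3 - 20*b^2 - 31*b - 4
(3) = 18*a^2 - 16*a
(4) = 8*a^3 + a^2*(-b - 62) + a*(-800*b^2 - 632*b - 16) + 100*b^3 - 120*b^2 - 160*b
(5) = 6*t^3 + t^2*(6*w - 96) + t*(-12*w^2 - 78*w + 414) + 12*w^2 + 72*w - 324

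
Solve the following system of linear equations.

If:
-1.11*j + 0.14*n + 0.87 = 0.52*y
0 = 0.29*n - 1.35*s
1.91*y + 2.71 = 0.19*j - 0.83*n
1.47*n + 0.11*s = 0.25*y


Then:
j = 1.32
n = -0.20
s = -0.04
y = -1.20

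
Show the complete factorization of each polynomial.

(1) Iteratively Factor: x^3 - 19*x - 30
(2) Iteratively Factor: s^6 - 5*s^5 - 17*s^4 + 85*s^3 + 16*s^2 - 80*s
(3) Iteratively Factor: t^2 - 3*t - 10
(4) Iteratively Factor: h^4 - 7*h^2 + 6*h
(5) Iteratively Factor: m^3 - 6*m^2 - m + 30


(1) = (x + 2)*(x^2 - 2*x - 15) = (x - 5)*(x + 2)*(x + 3)
(2) = (s + 1)*(s^5 - 6*s^4 - 11*s^3 + 96*s^2 - 80*s) = (s - 4)*(s + 1)*(s^4 - 2*s^3 - 19*s^2 + 20*s) = (s - 5)*(s - 4)*(s + 1)*(s^3 + 3*s^2 - 4*s) = (s - 5)*(s - 4)*(s - 1)*(s + 1)*(s^2 + 4*s) = (s - 5)*(s - 4)*(s - 1)*(s + 1)*(s + 4)*(s)
(3) = (t - 5)*(t + 2)
(4) = (h - 1)*(h^3 + h^2 - 6*h) = h*(h - 1)*(h^2 + h - 6) = h*(h - 1)*(h + 3)*(h - 2)
(5) = (m + 2)*(m^2 - 8*m + 15) = (m - 5)*(m + 2)*(m - 3)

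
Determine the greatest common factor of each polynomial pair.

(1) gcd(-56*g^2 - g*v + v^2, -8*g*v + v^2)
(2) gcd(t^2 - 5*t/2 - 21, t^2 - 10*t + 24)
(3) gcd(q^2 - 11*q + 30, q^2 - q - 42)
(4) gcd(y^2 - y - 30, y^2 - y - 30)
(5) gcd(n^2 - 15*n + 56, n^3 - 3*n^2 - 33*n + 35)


(1) = gcd((-8*g + v)*(7*g + v), v*(-8*g + v)) = -8*g + v
(2) = t - 6
(3) = 1
(4) = y^2 - y - 30
(5) = n - 7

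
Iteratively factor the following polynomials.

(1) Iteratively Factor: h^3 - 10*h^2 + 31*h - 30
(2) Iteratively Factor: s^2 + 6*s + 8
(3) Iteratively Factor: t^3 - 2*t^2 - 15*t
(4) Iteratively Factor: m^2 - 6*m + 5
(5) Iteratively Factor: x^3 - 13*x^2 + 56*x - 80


(1) = (h - 3)*(h^2 - 7*h + 10) = (h - 3)*(h - 2)*(h - 5)
(2) = (s + 4)*(s + 2)
(3) = (t - 5)*(t^2 + 3*t) = (t - 5)*(t + 3)*(t)
(4) = (m - 1)*(m - 5)
(5) = (x - 4)*(x^2 - 9*x + 20) = (x - 4)^2*(x - 5)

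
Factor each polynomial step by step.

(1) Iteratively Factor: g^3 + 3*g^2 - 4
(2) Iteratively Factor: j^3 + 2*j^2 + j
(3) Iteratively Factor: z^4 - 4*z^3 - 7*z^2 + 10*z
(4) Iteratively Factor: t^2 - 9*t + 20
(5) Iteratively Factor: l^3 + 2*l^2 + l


(1) = (g - 1)*(g^2 + 4*g + 4) = (g - 1)*(g + 2)*(g + 2)
(2) = (j + 1)*(j^2 + j) = (j + 1)^2*(j)
(3) = (z)*(z^3 - 4*z^2 - 7*z + 10) = z*(z - 1)*(z^2 - 3*z - 10) = z*(z - 5)*(z - 1)*(z + 2)
(4) = (t - 5)*(t - 4)
(5) = (l + 1)*(l^2 + l) = l*(l + 1)*(l + 1)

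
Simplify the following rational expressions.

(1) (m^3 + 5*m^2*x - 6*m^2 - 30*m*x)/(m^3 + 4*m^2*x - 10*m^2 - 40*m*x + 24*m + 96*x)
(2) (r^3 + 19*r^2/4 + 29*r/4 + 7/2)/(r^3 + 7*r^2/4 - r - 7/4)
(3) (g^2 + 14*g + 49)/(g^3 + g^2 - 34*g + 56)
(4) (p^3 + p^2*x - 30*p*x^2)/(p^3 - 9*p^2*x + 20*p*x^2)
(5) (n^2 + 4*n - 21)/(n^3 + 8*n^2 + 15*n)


(1) = (m^2 + 5*m*x)/(m^2 + 4*m*x - 4*m - 16*x)
(2) = (r + 2)/(r - 1)
(3) = (g + 7)/(g^2 - 6*g + 8)
(4) = (-p - 6*x)/(-p + 4*x)
(5) = (n^2 + 4*n - 21)/(n^3 + 8*n^2 + 15*n)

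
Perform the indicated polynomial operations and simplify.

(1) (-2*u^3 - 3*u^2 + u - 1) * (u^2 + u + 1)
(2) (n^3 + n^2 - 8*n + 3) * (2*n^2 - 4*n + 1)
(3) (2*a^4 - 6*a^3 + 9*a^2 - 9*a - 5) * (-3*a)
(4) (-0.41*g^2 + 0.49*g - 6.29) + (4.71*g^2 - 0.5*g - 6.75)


(1) = -2*u^5 - 5*u^4 - 4*u^3 - 3*u^2 - 1
(2) = 2*n^5 - 2*n^4 - 19*n^3 + 39*n^2 - 20*n + 3
(3) = -6*a^5 + 18*a^4 - 27*a^3 + 27*a^2 + 15*a
(4) = 4.3*g^2 - 0.01*g - 13.04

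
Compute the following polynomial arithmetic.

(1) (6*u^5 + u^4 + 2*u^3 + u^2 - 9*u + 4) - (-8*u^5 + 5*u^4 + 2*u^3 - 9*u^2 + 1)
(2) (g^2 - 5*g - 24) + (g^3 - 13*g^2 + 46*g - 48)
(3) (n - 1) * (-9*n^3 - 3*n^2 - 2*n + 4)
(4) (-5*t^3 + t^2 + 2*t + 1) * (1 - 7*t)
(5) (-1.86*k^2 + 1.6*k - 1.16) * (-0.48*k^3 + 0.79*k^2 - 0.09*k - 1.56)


(1) = 14*u^5 - 4*u^4 + 10*u^2 - 9*u + 3
(2) = g^3 - 12*g^2 + 41*g - 72
(3) = -9*n^4 + 6*n^3 + n^2 + 6*n - 4
(4) = 35*t^4 - 12*t^3 - 13*t^2 - 5*t + 1
(5) = 0.8928*k^5 - 2.2374*k^4 + 1.9882*k^3 + 1.8412*k^2 - 2.3916*k + 1.8096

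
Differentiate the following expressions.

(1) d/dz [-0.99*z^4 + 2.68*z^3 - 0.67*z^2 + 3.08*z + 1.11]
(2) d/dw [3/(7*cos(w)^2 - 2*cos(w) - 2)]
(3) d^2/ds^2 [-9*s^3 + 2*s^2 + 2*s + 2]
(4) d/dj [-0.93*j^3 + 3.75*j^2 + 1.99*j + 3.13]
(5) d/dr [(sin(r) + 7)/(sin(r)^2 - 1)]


(1) = -3.96*z^3 + 8.04*z^2 - 1.34*z + 3.08
(2) = 6*(7*cos(w) - 1)*sin(w)/(-7*cos(w)^2 + 2*cos(w) + 2)^2
(3) = 4 - 54*s
(4) = -2.79*j^2 + 7.5*j + 1.99
(5) = (-14*sin(r) + cos(r)^2 - 2)/cos(r)^3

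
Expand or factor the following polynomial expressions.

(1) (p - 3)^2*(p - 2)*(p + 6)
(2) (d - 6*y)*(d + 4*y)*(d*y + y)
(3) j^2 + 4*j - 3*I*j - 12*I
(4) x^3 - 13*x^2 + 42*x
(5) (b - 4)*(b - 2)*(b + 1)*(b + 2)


(1) = p^4 - 2*p^3 - 27*p^2 + 108*p - 108
(2) = d^3*y - 2*d^2*y^2 + d^2*y - 24*d*y^3 - 2*d*y^2 - 24*y^3
(3) = (j + 4)*(j - 3*I)
(4) = x*(x - 7)*(x - 6)
(5) = b^4 - 3*b^3 - 8*b^2 + 12*b + 16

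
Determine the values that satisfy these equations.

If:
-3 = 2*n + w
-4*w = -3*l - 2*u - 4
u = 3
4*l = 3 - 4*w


Then:
l = -1
n = -19/8
u = 3
w = 7/4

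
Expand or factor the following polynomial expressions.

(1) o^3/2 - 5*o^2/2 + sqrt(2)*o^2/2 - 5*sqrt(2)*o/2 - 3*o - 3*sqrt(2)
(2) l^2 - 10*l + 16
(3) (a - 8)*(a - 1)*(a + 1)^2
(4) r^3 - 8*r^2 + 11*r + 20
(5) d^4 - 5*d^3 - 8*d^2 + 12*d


(1) = (o/2 + sqrt(2)/2)*(o - 6)*(o + 1)
(2) = (l - 8)*(l - 2)
(3) = a^4 - 7*a^3 - 9*a^2 + 7*a + 8
(4) = (r - 5)*(r - 4)*(r + 1)
(5) = d*(d - 6)*(d - 1)*(d + 2)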